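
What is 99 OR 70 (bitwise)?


0b1100011 | 0b1000110 = 0b1100111 = 103

103


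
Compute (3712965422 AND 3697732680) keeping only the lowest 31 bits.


Step 1: 3712965422 & 3697732680 = 3695593480
Step 2: 3695593480 & 2147483647 = 1548109832

1548109832


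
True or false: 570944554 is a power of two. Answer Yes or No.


0b100010000001111110110000101010. Multiple bits set => No

No


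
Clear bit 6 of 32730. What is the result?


32730 & ~(1 << 6) = 32666

32666


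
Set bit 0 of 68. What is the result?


68 | (1 << 0) = 68 | 1 = 69

69


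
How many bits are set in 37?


0b100101 has 3 set bits

3


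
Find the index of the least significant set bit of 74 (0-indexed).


0b1001010. Lowest set bit at position 1

1


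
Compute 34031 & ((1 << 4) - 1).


34031 & 15 = 15

15


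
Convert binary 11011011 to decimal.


11011011 in decimal = 219

219


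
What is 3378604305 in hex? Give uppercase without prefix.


3378604305 = C9616911 hex

C9616911


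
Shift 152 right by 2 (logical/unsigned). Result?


0b10011000 >> 2 = 0b100110 = 38

38


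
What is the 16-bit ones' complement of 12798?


12798 ^ 65535 = 52737

52737


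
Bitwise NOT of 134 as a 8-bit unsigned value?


~0b10000110 = 0b1111001 = 121 (8-bit unsigned)

121


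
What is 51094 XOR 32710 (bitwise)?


0b1100011110010110 ^ 0b111111111000110 = 0b1011100001010000 = 47184

47184


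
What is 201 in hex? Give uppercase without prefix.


201 = C9 hex

C9


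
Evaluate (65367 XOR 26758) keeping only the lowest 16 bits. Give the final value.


Step 1: 65367 ^ 26758 = 38865
Step 2: 38865 & 65535 = 38865

38865


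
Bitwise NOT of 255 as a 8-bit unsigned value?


~0b11111111 = 0b0 = 0 (8-bit unsigned)

0


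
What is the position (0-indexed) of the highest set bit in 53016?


0b1100111100011000. Highest set bit at position 15

15


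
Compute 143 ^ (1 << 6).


143 ^ (1 << 6) = 143 ^ 64 = 207

207


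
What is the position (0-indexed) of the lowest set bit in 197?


0b11000101. Lowest set bit at position 0

0


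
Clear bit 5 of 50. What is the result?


50 & ~(1 << 5) = 18

18


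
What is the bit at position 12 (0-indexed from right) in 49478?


0b1100000101000110, position 12 = 0

0


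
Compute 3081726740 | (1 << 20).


3081726740 | (1 << 20) = 3081726740 | 1048576 = 3082775316

3082775316


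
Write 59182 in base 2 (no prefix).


59182 = 1110011100101110 in binary

1110011100101110


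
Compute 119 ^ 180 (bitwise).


0b1110111 ^ 0b10110100 = 0b11000011 = 195

195


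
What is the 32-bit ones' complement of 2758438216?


2758438216 ^ 4294967295 = 1536529079

1536529079


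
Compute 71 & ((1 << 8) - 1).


71 & 255 = 71

71


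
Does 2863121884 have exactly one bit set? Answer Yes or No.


0b10101010101001111100010111011100. Multiple bits set => No

No


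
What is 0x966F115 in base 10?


966F115 hex = 157741333 decimal

157741333


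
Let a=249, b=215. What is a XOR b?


249 ^ 215 = 46

46


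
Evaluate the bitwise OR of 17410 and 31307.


0b100010000000010 | 0b111101001001011 = 0b111111001001011 = 32331

32331


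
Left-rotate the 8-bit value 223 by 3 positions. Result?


Rotate 0b11011111 left by 3 (8-bit) = 0b11111110 = 254

254


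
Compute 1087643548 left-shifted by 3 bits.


0b1000000110101000001111110011100 << 3 = 0b1000000110101000001111110011100000 = 8701148384

8701148384


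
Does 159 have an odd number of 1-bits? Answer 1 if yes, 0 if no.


0b10011111 has 6 ones => parity 0

0


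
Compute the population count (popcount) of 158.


0b10011110 has 5 set bits

5


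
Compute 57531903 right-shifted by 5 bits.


0b11011011011101110111111111 >> 5 = 0b110110110111011101111 = 1797871

1797871


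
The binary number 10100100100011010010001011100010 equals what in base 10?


10100100100011010010001011100010 in decimal = 2760712930

2760712930


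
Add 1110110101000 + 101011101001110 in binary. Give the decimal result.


1110110101000 + 101011101001110 = 111010011110110 = 29942

29942


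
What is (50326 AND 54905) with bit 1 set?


Step 1: 50326 & 54905 = 50192
Step 2: 50192 | (1 << 1) = 50192 | 2 = 50194

50194


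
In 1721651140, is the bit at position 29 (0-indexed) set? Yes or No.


0b1100110100111100100111111000100, bit 29 = 1. Yes

Yes


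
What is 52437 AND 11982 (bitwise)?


0b1100110011010101 & 0b10111011001110 = 0b110011000100 = 3268

3268


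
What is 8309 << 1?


0b10000001110101 << 1 = 0b100000011101010 = 16618

16618


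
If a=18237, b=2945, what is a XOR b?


18237 ^ 2945 = 19644

19644


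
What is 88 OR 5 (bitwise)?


0b1011000 | 0b101 = 0b1011101 = 93

93


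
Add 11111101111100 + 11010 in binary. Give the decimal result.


11111101111100 + 11010 = 11111110010110 = 16278

16278


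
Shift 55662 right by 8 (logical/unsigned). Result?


0b1101100101101110 >> 8 = 0b11011001 = 217

217


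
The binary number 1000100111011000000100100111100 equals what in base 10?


1000100111011000000100100111100 in decimal = 1156319548

1156319548


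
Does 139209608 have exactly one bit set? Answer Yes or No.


0b1000010011000010101110001000. Multiple bits set => No

No


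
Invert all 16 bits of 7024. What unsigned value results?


7024 ^ 65535 = 58511

58511


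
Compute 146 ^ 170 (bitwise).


0b10010010 ^ 0b10101010 = 0b111000 = 56

56


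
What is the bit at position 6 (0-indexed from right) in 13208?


0b11001110011000, position 6 = 0

0


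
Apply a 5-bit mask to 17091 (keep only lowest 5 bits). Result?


17091 & 31 = 3

3


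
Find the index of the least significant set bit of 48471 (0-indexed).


0b1011110101010111. Lowest set bit at position 0

0


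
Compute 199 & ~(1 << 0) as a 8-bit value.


199 & ~(1 << 0) = 198

198


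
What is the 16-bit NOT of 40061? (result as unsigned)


~0b1001110001111101 = 0b110001110000010 = 25474 (16-bit unsigned)

25474


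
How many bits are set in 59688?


0b1110100100101000 has 7 set bits

7


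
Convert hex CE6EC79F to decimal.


CE6EC79F hex = 3463366559 decimal

3463366559


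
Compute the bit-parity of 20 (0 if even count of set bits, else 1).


0b10100 has 2 ones => parity 0

0


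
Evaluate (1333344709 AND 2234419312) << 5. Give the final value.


Step 1: 1333344709 & 2234419312 = 86509632
Step 2: 86509632 << 5 = 2768308224

2768308224


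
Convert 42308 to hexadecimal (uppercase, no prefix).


42308 = A544 hex

A544


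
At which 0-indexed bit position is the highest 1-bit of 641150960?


0b100110001101110010111111110000. Highest set bit at position 29

29


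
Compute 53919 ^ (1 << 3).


53919 ^ (1 << 3) = 53919 ^ 8 = 53911

53911


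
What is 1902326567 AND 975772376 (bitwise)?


0b1110001011000110011001100100111 & 0b111010001010010001101011011000 = 0b110000001000010001001000000000 = 807473664

807473664


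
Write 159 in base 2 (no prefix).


159 = 10011111 in binary

10011111


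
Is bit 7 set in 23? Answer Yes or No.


0b10111, bit 7 = 0. No

No


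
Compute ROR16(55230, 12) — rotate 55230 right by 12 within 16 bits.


Rotate 0b1101011110111110 right by 12 (16-bit) = 0b111101111101101 = 31725

31725


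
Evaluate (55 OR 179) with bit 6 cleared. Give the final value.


Step 1: 55 | 179 = 183
Step 2: 183 & ~(1 << 6) = 183

183


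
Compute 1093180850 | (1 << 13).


1093180850 | (1 << 13) = 1093180850 | 8192 = 1093189042

1093189042


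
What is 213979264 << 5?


0b1100110000010001000010000000 << 5 = 0b110011000001000100001000000000000 = 6847336448

6847336448


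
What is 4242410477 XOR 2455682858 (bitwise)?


0b11111100110111100000101111101101 ^ 0b10010010010111101011111100101010 = 0b1101110100000001011010011000111 = 1853928647

1853928647


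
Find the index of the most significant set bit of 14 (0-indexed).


0b1110. Highest set bit at position 3

3


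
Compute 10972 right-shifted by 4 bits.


0b10101011011100 >> 4 = 0b1010101101 = 685

685


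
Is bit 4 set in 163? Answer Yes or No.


0b10100011, bit 4 = 0. No

No


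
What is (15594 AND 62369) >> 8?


Step 1: 15594 & 62369 = 12448
Step 2: 12448 >> 8 = 48

48


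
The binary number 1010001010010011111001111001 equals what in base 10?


1010001010010011111001111001 in decimal = 170475129

170475129


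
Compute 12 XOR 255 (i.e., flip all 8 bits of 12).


12 ^ 255 = 243

243


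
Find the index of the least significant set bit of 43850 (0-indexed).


0b1010101101001010. Lowest set bit at position 1

1


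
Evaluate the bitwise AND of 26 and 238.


0b11010 & 0b11101110 = 0b1010 = 10

10


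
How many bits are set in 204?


0b11001100 has 4 set bits

4


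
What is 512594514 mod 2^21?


512594514 & 2097151 = 889426

889426


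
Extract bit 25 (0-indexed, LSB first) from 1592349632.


0b1011110111010010101001111000000, position 25 = 1

1


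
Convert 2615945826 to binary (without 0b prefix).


2615945826 = 10011011111011000010101001100010 in binary

10011011111011000010101001100010


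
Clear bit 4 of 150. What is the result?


150 & ~(1 << 4) = 134

134


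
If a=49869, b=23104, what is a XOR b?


49869 ^ 23104 = 39053

39053


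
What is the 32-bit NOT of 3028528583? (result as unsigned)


~0b10110100100000111010110111000111 = 0b1001011011111000101001000111000 = 1266438712 (32-bit unsigned)

1266438712


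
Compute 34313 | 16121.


0b1000011000001001 | 0b11111011111001 = 0b1011111011111001 = 48889

48889


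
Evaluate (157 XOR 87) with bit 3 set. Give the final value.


Step 1: 157 ^ 87 = 202
Step 2: 202 | (1 << 3) = 202 | 8 = 202

202


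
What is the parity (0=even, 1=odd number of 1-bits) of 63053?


0b1111011001001101 has 10 ones => parity 0

0


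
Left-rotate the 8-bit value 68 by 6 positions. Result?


Rotate 0b1000100 left by 6 (8-bit) = 0b10001 = 17

17


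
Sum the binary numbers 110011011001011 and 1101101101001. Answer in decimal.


110011011001011 + 1101101101001 = 1000001000110100 = 33332

33332


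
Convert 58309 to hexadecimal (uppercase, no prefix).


58309 = E3C5 hex

E3C5


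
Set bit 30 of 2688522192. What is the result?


2688522192 | (1 << 30) = 2688522192 | 1073741824 = 3762264016

3762264016


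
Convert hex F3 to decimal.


F3 hex = 243 decimal

243


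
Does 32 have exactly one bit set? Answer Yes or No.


0b100000. Only one bit set => Yes

Yes


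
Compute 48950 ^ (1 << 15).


48950 ^ (1 << 15) = 48950 ^ 32768 = 16182

16182


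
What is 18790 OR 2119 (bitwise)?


0b100100101100110 | 0b100001000111 = 0b100100101100111 = 18791

18791


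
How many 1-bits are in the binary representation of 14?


0b1110 has 3 set bits

3


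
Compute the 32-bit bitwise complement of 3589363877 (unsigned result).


~0b11010101111100010101100010100101 = 0b101010000011101010011101011010 = 705603418 (32-bit unsigned)

705603418


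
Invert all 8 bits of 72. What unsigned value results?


72 ^ 255 = 183

183


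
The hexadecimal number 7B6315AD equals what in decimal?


7B6315AD hex = 2070091181 decimal

2070091181


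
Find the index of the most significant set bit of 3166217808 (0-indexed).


0b10111100101110001010011001010000. Highest set bit at position 31

31


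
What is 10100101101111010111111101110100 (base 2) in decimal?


10100101101111010111111101110100 in decimal = 2780659572

2780659572


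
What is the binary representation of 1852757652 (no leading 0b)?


1852757652 = 1101110011011101101011010010100 in binary

1101110011011101101011010010100


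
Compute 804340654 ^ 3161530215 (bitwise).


0b101111111100010100001110101110 ^ 0b10111100011100010001111101100111 = 0b10010011100000000101110011001001 = 2474663113

2474663113


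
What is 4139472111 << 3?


0b11110110101110110101010011101111 << 3 = 0b11110110101110110101010011101111000 = 33115776888

33115776888


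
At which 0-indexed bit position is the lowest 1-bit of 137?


0b10001001. Lowest set bit at position 0

0


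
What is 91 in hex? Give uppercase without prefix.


91 = 5B hex

5B


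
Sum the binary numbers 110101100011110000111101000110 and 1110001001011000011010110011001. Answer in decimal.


110101100011110000111101000110 + 1110001001011000011010110011001 = 10100110101110110100010011011111 = 2797290719

2797290719


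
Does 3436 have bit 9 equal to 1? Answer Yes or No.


0b110101101100, bit 9 = 0. No

No


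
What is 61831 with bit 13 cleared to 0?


61831 & ~(1 << 13) = 53639

53639


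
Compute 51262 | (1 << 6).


51262 | (1 << 6) = 51262 | 64 = 51326

51326


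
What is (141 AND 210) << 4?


Step 1: 141 & 210 = 128
Step 2: 128 << 4 = 2048

2048


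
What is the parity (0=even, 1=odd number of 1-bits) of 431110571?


0b11001101100100011100110101011 has 16 ones => parity 0

0


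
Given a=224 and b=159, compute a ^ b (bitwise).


224 ^ 159 = 127

127


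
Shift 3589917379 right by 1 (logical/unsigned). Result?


0b11010101111110011100101011000011 >> 1 = 0b1101010111111001110010101100001 = 1794958689

1794958689


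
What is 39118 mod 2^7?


39118 & 127 = 78

78


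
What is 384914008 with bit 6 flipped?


384914008 ^ (1 << 6) = 384914008 ^ 64 = 384913944

384913944


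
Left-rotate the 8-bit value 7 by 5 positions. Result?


Rotate 0b111 left by 5 (8-bit) = 0b11100000 = 224

224


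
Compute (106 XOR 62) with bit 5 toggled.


Step 1: 106 ^ 62 = 84
Step 2: 84 ^ (1 << 5) = 84 ^ 32 = 116

116


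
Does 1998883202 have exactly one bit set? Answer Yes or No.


0b1110111001001001000100110000010. Multiple bits set => No

No


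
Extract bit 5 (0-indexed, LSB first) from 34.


0b100010, position 5 = 1

1


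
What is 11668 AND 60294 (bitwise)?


0b10110110010100 & 0b1110101110000110 = 0b10100110000100 = 10628

10628


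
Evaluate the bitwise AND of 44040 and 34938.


0b1010110000001000 & 0b1000100001111010 = 0b1000100000001000 = 34824

34824


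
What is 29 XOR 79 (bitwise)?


0b11101 ^ 0b1001111 = 0b1010010 = 82

82


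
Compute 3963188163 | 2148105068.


0b11101100001110010111001111000011 | 0b10000000000010010111101101101100 = 0b11101100001110010111101111101111 = 3963190255

3963190255


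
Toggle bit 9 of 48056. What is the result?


48056 ^ (1 << 9) = 48056 ^ 512 = 47544

47544


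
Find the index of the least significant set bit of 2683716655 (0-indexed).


0b10011111111101100100010000101111. Lowest set bit at position 0

0


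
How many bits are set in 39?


0b100111 has 4 set bits

4


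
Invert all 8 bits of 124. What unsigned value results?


124 ^ 255 = 131

131


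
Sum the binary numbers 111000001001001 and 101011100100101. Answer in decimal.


111000001001001 + 101011100100101 = 1100011101101110 = 51054

51054


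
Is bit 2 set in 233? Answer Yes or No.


0b11101001, bit 2 = 0. No

No


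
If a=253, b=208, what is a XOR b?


253 ^ 208 = 45

45


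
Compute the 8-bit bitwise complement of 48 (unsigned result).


~0b110000 = 0b11001111 = 207 (8-bit unsigned)

207


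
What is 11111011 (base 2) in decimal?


11111011 in decimal = 251

251


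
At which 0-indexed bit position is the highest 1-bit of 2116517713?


0b1111110001001110111111101010001. Highest set bit at position 30

30


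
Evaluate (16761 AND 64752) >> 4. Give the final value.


Step 1: 16761 & 64752 = 16496
Step 2: 16496 >> 4 = 1031

1031


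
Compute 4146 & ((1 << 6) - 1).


4146 & 63 = 50

50


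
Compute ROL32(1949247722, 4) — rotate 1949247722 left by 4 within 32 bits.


Rotate 0b1110100001011110010100011101010 left by 4 (32-bit) = 0b1000010111100101000111010100111 = 1123192487

1123192487


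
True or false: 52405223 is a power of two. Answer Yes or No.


0b11000111111010001111100111. Multiple bits set => No

No


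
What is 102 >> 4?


0b1100110 >> 4 = 0b110 = 6

6


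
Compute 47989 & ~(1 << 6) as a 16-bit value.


47989 & ~(1 << 6) = 47925

47925


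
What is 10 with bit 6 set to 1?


10 | (1 << 6) = 10 | 64 = 74

74


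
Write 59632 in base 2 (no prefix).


59632 = 1110100011110000 in binary

1110100011110000


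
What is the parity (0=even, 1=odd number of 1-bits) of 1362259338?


0b1010001001100100110110110001010 has 14 ones => parity 0

0


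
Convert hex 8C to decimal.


8C hex = 140 decimal

140


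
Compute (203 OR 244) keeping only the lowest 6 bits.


Step 1: 203 | 244 = 255
Step 2: 255 & 63 = 63

63


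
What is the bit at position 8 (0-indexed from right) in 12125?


0b10111101011101, position 8 = 1

1


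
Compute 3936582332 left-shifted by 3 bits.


0b11101010101000110111101010111100 << 3 = 0b11101010101000110111101010111100000 = 31492658656

31492658656


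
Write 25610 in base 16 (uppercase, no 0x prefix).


25610 = 640A hex

640A


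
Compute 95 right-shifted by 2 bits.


0b1011111 >> 2 = 0b10111 = 23

23


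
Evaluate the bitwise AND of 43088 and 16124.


0b1010100001010000 & 0b11111011111100 = 0b10100001010000 = 10320

10320


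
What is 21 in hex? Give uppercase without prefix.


21 = 15 hex

15


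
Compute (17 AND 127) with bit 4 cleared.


Step 1: 17 & 127 = 17
Step 2: 17 & ~(1 << 4) = 1

1


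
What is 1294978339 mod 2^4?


1294978339 & 15 = 3

3


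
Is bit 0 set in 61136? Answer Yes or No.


0b1110111011010000, bit 0 = 0. No

No


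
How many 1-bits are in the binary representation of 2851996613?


0b10101001111111100000001111000101 has 17 set bits

17


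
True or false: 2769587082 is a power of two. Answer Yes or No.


0b10100101000101001000101110001010. Multiple bits set => No

No


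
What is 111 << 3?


0b1101111 << 3 = 0b1101111000 = 888

888


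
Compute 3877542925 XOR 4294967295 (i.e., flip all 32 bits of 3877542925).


3877542925 ^ 4294967295 = 417424370

417424370


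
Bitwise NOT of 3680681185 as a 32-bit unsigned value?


~0b11011011011000101011110011100001 = 0b100100100111010100001100011110 = 614286110 (32-bit unsigned)

614286110


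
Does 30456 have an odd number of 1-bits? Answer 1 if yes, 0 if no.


0b111011011111000 has 10 ones => parity 0

0


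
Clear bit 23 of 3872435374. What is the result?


3872435374 & ~(1 << 23) = 3864046766

3864046766


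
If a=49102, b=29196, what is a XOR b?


49102 ^ 29196 = 52674

52674


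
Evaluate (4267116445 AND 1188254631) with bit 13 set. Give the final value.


Step 1: 4267116445 & 1188254631 = 1179845509
Step 2: 1179845509 | (1 << 13) = 1179845509 | 8192 = 1179853701

1179853701


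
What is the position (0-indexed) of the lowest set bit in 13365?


0b11010000110101. Lowest set bit at position 0

0


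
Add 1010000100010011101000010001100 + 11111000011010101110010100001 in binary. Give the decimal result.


1010000100010011101000010001100 + 11111000011010101110010100001 = 1101111100101110010110100101101 = 1872178477

1872178477


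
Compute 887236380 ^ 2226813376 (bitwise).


0b110100111000100010011100011100 ^ 0b10000100101110100111100111000000 = 0b10110000010110000101111011011100 = 2958581468

2958581468


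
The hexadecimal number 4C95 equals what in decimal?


4C95 hex = 19605 decimal

19605


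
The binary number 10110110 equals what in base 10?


10110110 in decimal = 182

182


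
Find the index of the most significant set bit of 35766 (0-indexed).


0b1000101110110110. Highest set bit at position 15

15


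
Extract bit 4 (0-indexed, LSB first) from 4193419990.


0b11111001111100101000001011010110, position 4 = 1

1


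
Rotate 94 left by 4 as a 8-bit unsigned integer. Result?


Rotate 0b1011110 left by 4 (8-bit) = 0b11100101 = 229

229


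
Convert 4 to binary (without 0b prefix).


4 = 100 in binary

100


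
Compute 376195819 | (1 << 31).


376195819 | (1 << 31) = 376195819 | 2147483648 = 2523679467

2523679467


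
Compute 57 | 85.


0b111001 | 0b1010101 = 0b1111101 = 125

125


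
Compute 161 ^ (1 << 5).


161 ^ (1 << 5) = 161 ^ 32 = 129

129


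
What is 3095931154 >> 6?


0b10111000100010000010100100010010 >> 6 = 0b10111000100010000010100100 = 48373924

48373924


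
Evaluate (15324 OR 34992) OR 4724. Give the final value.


Step 1: 15324 | 34992 = 48124
Step 2: 48124 | 4724 = 48124

48124


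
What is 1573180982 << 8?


0b1011101110001001101011000110110 << 8 = 0b101110111000100110101100011011000000000 = 402734331392

402734331392


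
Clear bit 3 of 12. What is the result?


12 & ~(1 << 3) = 4

4


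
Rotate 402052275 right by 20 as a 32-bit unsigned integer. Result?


Rotate 0b10111111101101101010010110011 right by 20 (32-bit) = 0b1101101010010110011000101111111 = 1833644415

1833644415


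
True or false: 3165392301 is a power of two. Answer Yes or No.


0b10111100101011000000110110101101. Multiple bits set => No

No


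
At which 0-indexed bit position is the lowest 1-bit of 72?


0b1001000. Lowest set bit at position 3

3


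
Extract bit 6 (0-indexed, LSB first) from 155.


0b10011011, position 6 = 0

0


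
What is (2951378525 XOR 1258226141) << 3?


Step 1: 2951378525 ^ 1258226141 = 3843389312
Step 2: 3843389312 << 3 = 30747114496

30747114496


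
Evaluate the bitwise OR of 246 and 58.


0b11110110 | 0b111010 = 0b11111110 = 254

254


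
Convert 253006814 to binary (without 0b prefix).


253006814 = 1111000101001001001111011110 in binary

1111000101001001001111011110


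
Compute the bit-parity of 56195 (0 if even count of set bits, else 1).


0b1101101110000011 has 9 ones => parity 1

1


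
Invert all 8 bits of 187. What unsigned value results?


187 ^ 255 = 68

68


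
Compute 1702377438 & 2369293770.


0b1100101011110000011011111011110 & 0b10001101001110001000110111001010 = 0b101001110000000010111001010 = 87557578

87557578


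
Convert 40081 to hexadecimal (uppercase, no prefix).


40081 = 9C91 hex

9C91


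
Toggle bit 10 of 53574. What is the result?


53574 ^ (1 << 10) = 53574 ^ 1024 = 54598

54598


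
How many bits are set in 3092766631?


0b10111000010101111101111110100111 has 21 set bits

21


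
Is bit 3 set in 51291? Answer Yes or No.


0b1100100001011011, bit 3 = 1. Yes

Yes


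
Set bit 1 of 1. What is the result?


1 | (1 << 1) = 1 | 2 = 3

3


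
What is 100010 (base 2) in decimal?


100010 in decimal = 34

34


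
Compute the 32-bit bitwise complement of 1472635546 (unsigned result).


~0b1010111110001101010001010011010 = 0b10101000001110010101110101100101 = 2822331749 (32-bit unsigned)

2822331749


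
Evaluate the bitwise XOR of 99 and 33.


0b1100011 ^ 0b100001 = 0b1000010 = 66

66


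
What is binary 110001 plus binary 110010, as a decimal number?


110001 + 110010 = 1100011 = 99

99


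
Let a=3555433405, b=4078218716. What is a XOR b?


3555433405 ^ 4078218716 = 553596513

553596513


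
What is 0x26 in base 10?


26 hex = 38 decimal

38


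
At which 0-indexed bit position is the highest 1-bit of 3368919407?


0b11001000110011011010000101101111. Highest set bit at position 31

31


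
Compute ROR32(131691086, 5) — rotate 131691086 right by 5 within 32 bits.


Rotate 0b111110110010111001001001110 right by 5 (32-bit) = 0b1110000001111101100101110010010 = 1883163538

1883163538


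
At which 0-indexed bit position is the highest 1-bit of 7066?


0b1101110011010. Highest set bit at position 12

12


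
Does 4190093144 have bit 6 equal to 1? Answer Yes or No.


0b11111001101111111011111101011000, bit 6 = 1. Yes

Yes


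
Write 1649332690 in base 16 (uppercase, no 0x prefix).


1649332690 = 624ED1D2 hex

624ED1D2


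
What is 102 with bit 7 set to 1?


102 | (1 << 7) = 102 | 128 = 230

230


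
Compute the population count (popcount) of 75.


0b1001011 has 4 set bits

4


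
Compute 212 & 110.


0b11010100 & 0b1101110 = 0b1000100 = 68

68


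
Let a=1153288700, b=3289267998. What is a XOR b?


1153288700 ^ 3289267998 = 2159277794

2159277794


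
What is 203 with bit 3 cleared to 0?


203 & ~(1 << 3) = 195

195


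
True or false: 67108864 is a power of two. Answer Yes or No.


0b100000000000000000000000000. Only one bit set => Yes

Yes


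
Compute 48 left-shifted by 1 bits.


0b110000 << 1 = 0b1100000 = 96

96


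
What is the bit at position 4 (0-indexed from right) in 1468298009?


0b1010111100001000111001100011001, position 4 = 1

1


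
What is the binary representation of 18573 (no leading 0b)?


18573 = 100100010001101 in binary

100100010001101


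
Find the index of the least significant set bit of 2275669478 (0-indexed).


0b10000111101000111111010111100110. Lowest set bit at position 1

1


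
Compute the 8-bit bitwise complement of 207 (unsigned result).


~0b11001111 = 0b110000 = 48 (8-bit unsigned)

48


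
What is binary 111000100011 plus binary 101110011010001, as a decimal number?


111000100011 + 101110011010001 = 110101011110100 = 27380

27380


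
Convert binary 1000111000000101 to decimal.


1000111000000101 in decimal = 36357

36357


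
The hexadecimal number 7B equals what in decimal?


7B hex = 123 decimal

123


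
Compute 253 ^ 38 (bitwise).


0b11111101 ^ 0b100110 = 0b11011011 = 219

219


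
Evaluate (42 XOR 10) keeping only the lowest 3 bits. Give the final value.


Step 1: 42 ^ 10 = 32
Step 2: 32 & 7 = 0

0


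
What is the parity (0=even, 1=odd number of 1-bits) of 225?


0b11100001 has 4 ones => parity 0

0


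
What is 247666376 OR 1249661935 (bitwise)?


0b1110110000110001011011001000 | 0b1001010011111000101001111101111 = 0b1001110111111110101011111101111 = 1325357039

1325357039


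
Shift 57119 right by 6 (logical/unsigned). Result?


0b1101111100011111 >> 6 = 0b1101111100 = 892

892


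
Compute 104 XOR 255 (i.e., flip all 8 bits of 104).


104 ^ 255 = 151

151


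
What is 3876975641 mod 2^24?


3876975641 & 16777215 = 1438745

1438745


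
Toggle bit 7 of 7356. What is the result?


7356 ^ (1 << 7) = 7356 ^ 128 = 7228

7228


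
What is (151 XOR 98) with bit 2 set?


Step 1: 151 ^ 98 = 245
Step 2: 245 | (1 << 2) = 245 | 4 = 245

245


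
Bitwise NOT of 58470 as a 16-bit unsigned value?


~0b1110010001100110 = 0b1101110011001 = 7065 (16-bit unsigned)

7065


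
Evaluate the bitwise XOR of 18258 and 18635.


0b100011101010010 ^ 0b100100011001011 = 0b111110011001 = 3993

3993


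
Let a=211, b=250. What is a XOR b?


211 ^ 250 = 41

41


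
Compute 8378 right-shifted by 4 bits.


0b10000010111010 >> 4 = 0b1000001011 = 523

523


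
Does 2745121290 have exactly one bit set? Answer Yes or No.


0b10100011100111110011101000001010. Multiple bits set => No

No


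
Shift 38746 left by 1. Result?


0b1001011101011010 << 1 = 0b10010111010110100 = 77492

77492


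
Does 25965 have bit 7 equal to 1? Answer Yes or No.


0b110010101101101, bit 7 = 0. No

No


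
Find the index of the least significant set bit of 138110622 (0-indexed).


0b1000001110110110011010011110. Lowest set bit at position 1

1


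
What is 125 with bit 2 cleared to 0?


125 & ~(1 << 2) = 121

121


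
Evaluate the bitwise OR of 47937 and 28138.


0b1011101101000001 | 0b110110111101010 = 0b1111111111101011 = 65515

65515


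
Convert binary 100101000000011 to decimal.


100101000000011 in decimal = 18947

18947


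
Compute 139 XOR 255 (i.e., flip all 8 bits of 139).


139 ^ 255 = 116

116


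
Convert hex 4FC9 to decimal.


4FC9 hex = 20425 decimal

20425


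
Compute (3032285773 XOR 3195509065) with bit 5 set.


Step 1: 3032285773 ^ 3195509065 = 181050116
Step 2: 181050116 | (1 << 5) = 181050116 | 32 = 181050148

181050148


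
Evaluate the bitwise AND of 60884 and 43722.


0b1110110111010100 & 0b1010101011001010 = 0b1010100011000000 = 43200

43200


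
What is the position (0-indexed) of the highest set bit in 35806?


0b1000101111011110. Highest set bit at position 15

15


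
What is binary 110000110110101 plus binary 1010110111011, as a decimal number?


110000110110101 + 1010110111011 = 111011101110000 = 30576

30576


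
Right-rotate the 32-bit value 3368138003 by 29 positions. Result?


Rotate 0b11001000110000011011010100010011 right by 29 (32-bit) = 0b1000110000011011010100010011110 = 1175300254

1175300254


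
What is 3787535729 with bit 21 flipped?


3787535729 ^ (1 << 21) = 3787535729 ^ 2097152 = 3789632881

3789632881


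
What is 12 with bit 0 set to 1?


12 | (1 << 0) = 12 | 1 = 13

13


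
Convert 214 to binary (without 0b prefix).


214 = 11010110 in binary

11010110


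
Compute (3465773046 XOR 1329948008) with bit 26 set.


Step 1: 3465773046 ^ 1329948008 = 2178292382
Step 2: 2178292382 | (1 << 26) = 2178292382 | 67108864 = 2245401246

2245401246


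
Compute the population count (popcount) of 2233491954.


0b10000101001000000110000111110010 has 12 set bits

12


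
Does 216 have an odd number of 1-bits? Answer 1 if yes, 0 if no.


0b11011000 has 4 ones => parity 0

0


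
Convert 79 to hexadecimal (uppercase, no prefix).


79 = 4F hex

4F


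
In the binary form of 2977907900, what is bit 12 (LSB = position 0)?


0b10110001011111110100010010111100, position 12 = 0

0


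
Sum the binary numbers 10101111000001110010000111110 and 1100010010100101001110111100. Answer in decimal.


10101111000001110010000111110 + 1100010010100101001110111100 = 100010001010110011011111111010 = 573257722

573257722


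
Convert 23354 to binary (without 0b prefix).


23354 = 101101100111010 in binary

101101100111010


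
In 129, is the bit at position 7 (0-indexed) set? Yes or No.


0b10000001, bit 7 = 1. Yes

Yes


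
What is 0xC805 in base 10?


C805 hex = 51205 decimal

51205


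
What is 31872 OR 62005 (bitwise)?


0b111110010000000 | 0b1111001000110101 = 0b1111111010110101 = 65205

65205


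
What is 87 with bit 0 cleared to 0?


87 & ~(1 << 0) = 86

86


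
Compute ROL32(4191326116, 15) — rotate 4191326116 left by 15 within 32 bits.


Rotate 0b11111001110100101000111110100100 left by 15 (32-bit) = 0b1000111110100100111110011101001 = 1204976873

1204976873


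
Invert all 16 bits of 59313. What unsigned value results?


59313 ^ 65535 = 6222

6222


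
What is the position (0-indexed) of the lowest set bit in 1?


0b1. Lowest set bit at position 0

0


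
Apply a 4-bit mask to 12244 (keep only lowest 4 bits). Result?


12244 & 15 = 4

4


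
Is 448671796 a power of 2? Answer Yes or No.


0b11010101111100011000000110100. Multiple bits set => No

No


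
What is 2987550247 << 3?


0b10110010000100100110011000100111 << 3 = 0b10110010000100100110011000100111000 = 23900401976

23900401976


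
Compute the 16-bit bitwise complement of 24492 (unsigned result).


~0b101111110101100 = 0b1010000001010011 = 41043 (16-bit unsigned)

41043


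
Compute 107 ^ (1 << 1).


107 ^ (1 << 1) = 107 ^ 2 = 105

105


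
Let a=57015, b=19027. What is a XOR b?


57015 ^ 19027 = 38116

38116


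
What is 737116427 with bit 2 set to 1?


737116427 | (1 << 2) = 737116427 | 4 = 737116431

737116431


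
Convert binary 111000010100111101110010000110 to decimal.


111000010100111101110010000110 in decimal = 945020038

945020038


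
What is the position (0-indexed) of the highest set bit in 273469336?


0b10000010011001100111110011000. Highest set bit at position 28

28


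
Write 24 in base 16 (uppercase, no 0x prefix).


24 = 18 hex

18


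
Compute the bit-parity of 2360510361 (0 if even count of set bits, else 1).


0b10001100101100101000011110011001 has 15 ones => parity 1

1


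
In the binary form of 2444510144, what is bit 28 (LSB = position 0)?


0b10010001101101000100001111000000, position 28 = 1

1


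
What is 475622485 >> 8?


0b11100010110010110110001010101 >> 8 = 0b111000101100101101100 = 1857900

1857900


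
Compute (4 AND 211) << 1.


Step 1: 4 & 211 = 0
Step 2: 0 << 1 = 0

0


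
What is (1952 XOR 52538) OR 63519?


Step 1: 1952 ^ 52538 = 51866
Step 2: 51866 | 63519 = 64159

64159


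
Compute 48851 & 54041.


0b1011111011010011 & 0b1101001100011001 = 0b1001001000010001 = 37393

37393


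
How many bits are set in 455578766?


0b11011001001111001010010001110 has 15 set bits

15


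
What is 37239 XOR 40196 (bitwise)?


0b1001000101110111 ^ 0b1001110100000100 = 0b110001110011 = 3187

3187


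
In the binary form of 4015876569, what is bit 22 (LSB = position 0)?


0b11101111010111010110100111011001, position 22 = 1

1


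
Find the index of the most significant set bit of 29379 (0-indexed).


0b111001011000011. Highest set bit at position 14

14


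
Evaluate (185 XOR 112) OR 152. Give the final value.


Step 1: 185 ^ 112 = 201
Step 2: 201 | 152 = 217

217


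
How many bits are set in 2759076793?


0b10100100011101000010101110111001 has 16 set bits

16


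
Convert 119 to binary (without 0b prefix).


119 = 1110111 in binary

1110111


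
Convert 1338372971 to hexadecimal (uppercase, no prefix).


1338372971 = 4FC5F36B hex

4FC5F36B


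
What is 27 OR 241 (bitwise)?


0b11011 | 0b11110001 = 0b11111011 = 251

251


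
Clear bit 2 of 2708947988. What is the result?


2708947988 & ~(1 << 2) = 2708947984

2708947984


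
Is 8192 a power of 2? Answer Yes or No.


0b10000000000000. Only one bit set => Yes

Yes


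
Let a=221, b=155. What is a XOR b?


221 ^ 155 = 70

70


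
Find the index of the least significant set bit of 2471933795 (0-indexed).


0b10010011010101101011011101100011. Lowest set bit at position 0

0


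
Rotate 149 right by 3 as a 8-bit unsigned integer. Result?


Rotate 0b10010101 right by 3 (8-bit) = 0b10110010 = 178

178


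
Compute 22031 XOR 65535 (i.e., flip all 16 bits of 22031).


22031 ^ 65535 = 43504

43504


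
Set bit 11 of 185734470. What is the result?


185734470 | (1 << 11) = 185734470 | 2048 = 185736518

185736518


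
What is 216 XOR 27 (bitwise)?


0b11011000 ^ 0b11011 = 0b11000011 = 195

195


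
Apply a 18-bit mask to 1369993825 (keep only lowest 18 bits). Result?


1369993825 & 262143 = 29281

29281


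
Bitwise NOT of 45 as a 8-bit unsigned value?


~0b101101 = 0b11010010 = 210 (8-bit unsigned)

210


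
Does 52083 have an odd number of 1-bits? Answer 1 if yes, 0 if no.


0b1100101101110011 has 10 ones => parity 0

0


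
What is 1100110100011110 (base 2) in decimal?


1100110100011110 in decimal = 52510

52510


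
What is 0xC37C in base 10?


C37C hex = 50044 decimal

50044


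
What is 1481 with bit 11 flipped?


1481 ^ (1 << 11) = 1481 ^ 2048 = 3529

3529


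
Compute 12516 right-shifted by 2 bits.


0b11000011100100 >> 2 = 0b110000111001 = 3129

3129


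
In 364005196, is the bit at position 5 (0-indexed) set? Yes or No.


0b10101101100100100011101001100, bit 5 = 0. No

No


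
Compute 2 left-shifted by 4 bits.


0b10 << 4 = 0b100000 = 32

32


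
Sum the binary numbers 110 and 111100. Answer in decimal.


110 + 111100 = 1000010 = 66

66


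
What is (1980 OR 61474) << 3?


Step 1: 1980 | 61474 = 63422
Step 2: 63422 << 3 = 507376

507376


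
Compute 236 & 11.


0b11101100 & 0b1011 = 0b1000 = 8

8


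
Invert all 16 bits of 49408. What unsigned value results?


49408 ^ 65535 = 16127

16127


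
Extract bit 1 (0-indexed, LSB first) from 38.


0b100110, position 1 = 1

1


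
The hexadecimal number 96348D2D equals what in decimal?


96348D2D hex = 2520026413 decimal

2520026413


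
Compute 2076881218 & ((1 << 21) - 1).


2076881218 & 2097151 = 700738

700738


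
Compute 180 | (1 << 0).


180 | (1 << 0) = 180 | 1 = 181

181


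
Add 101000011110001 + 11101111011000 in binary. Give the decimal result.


101000011110001 + 11101111011000 = 1000110011001001 = 36041

36041


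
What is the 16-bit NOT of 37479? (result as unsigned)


~0b1001001001100111 = 0b110110110011000 = 28056 (16-bit unsigned)

28056


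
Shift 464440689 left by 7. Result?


0b11011101011101100110101110001 << 7 = 0b110111010111011001101011100010000000 = 59448408192

59448408192


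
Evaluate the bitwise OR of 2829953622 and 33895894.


0b10101000101011011010101001010110 | 0b10000001010011010111010110 = 0b10101010101011011011111111010110 = 2863513558

2863513558


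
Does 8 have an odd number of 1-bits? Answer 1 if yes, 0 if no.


0b1000 has 1 ones => parity 1

1


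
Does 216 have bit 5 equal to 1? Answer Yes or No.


0b11011000, bit 5 = 0. No

No


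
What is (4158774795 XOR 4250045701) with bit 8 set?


Step 1: 4158774795 ^ 4250045701 = 179524366
Step 2: 179524366 | (1 << 8) = 179524366 | 256 = 179524366

179524366


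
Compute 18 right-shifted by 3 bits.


0b10010 >> 3 = 0b10 = 2

2


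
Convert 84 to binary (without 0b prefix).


84 = 1010100 in binary

1010100


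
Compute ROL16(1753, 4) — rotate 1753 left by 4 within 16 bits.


Rotate 0b11011011001 left by 4 (16-bit) = 0b110110110010000 = 28048

28048


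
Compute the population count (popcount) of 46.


0b101110 has 4 set bits

4


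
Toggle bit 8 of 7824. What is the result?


7824 ^ (1 << 8) = 7824 ^ 256 = 8080

8080


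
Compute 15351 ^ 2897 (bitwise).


0b11101111110111 ^ 0b101101010001 = 0b11000010100110 = 12454

12454


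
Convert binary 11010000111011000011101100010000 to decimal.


11010000111011000011101100010000 in decimal = 3505142544

3505142544


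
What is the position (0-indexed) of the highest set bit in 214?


0b11010110. Highest set bit at position 7

7


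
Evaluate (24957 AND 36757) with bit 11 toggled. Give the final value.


Step 1: 24957 & 36757 = 277
Step 2: 277 ^ (1 << 11) = 277 ^ 2048 = 2325

2325


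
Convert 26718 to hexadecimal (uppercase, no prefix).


26718 = 685E hex

685E


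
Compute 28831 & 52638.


0b111000010011111 & 0b1100110110011110 = 0b100000010011110 = 16542

16542


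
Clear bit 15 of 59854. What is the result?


59854 & ~(1 << 15) = 27086

27086


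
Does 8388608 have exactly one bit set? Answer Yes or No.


0b100000000000000000000000. Only one bit set => Yes

Yes


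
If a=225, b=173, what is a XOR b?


225 ^ 173 = 76

76
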